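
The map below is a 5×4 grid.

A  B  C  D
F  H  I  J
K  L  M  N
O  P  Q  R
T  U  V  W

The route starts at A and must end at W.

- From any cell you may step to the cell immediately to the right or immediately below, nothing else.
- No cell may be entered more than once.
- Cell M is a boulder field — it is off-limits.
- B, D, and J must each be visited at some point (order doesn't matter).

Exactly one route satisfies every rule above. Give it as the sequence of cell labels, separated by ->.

A -> B -> C -> D -> J -> N -> R -> W

Moves only go right or down, so the column and row indices never decrease.
Route from A: 3× right (reaching D), 4× down (reaching W) — 7 moves in all.
Check: all required cells visited.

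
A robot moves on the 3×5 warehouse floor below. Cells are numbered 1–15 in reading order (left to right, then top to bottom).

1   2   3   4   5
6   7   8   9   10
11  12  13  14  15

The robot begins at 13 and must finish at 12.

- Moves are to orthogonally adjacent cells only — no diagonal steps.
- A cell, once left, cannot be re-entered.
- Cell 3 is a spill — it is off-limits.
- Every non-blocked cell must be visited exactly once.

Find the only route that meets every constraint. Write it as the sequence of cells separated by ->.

Need to visit all 14 open cells exactly once, starting at 13 and ending at 12.
Route from 13: right 2 to 15, up 2 to 5, left 1 to 4, down 1 to 9, left 2 to 7, up 1 to 2, left 1 to 1, down 2 to 11, right 1 to 12 — 13 moves in all.
Check: all 14 open cells covered.

13 -> 14 -> 15 -> 10 -> 5 -> 4 -> 9 -> 8 -> 7 -> 2 -> 1 -> 6 -> 11 -> 12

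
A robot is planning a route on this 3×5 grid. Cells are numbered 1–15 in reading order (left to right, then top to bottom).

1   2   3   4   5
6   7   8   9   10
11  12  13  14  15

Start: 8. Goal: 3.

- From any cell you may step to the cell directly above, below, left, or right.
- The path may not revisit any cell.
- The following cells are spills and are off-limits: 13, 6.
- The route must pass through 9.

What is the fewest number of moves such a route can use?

Any route passes through 9 somewhere between 8 and 3. Summing Manhattan distances along the two legs (8 → 9 → 3) gives a lower bound of 1 + 2 = 3 moves.
A route of 3 moves achieves this: 8 → 9 → 4 → 3.
Since 3 matches the lower bound, it is optimal.

3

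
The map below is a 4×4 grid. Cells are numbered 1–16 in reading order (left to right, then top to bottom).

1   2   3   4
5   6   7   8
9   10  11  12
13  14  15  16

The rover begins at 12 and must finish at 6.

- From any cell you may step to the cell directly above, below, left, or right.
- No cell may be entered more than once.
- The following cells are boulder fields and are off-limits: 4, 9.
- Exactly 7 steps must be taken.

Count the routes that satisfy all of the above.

Need simple routes of exactly 7 moves from 12 to 6 (Manhattan distance 3, so 2 moves are spent on a detour and 2 undoing it).
Enumerating: 12 8 7 3 2 1 5 6 | 12 8 7 11 15 14 10 6 | 12 16 15 11 7 3 2 6 | 12 16 15 14 10 11 7 6 | 12 11 7 3 2 1 5 6.
That gives 5 routes.

5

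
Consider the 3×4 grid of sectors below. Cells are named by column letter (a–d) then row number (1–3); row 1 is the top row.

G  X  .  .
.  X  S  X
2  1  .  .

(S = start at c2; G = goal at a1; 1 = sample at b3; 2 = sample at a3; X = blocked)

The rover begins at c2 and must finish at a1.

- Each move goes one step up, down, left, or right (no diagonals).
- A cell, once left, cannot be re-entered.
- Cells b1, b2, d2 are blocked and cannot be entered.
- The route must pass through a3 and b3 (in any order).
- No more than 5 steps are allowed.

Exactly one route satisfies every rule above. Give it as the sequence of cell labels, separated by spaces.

Any route must reach a3 and b3 and still end at a1 within 5 moves, so the order of the required stops is forced.
Route from c2: down 1 to c3, left 2 to a3, up 2 to a1 — 5 moves in all.
Check: all required cells visited; 5 ≤ 5 moves.

c2 c3 b3 a3 a2 a1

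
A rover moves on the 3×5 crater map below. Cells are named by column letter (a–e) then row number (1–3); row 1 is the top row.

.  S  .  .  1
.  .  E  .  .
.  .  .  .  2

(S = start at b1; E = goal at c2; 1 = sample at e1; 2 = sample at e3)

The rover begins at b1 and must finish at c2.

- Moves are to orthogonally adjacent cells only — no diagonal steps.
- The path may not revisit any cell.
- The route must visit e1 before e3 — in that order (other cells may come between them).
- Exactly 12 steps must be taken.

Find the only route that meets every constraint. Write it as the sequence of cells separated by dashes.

b1 - c1 - d1 - e1 - e2 - e3 - d3 - c3 - b3 - a3 - a2 - b2 - c2

The waypoints must appear in the order e1, e3, with no cell reused.
Route from b1: right 3 to e1, down 2 to e3, left 4 to a3, up 1 to a2, right 2 to c2 — 12 moves in all.
Check: order respected (1 at step 3, 2 at step 5); 12 moves as required.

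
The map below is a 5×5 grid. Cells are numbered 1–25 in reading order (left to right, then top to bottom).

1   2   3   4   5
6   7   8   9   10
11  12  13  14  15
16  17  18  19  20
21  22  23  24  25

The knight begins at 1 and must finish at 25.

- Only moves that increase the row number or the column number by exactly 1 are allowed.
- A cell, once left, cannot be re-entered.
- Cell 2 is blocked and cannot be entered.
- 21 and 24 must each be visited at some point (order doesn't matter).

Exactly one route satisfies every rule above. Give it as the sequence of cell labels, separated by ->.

1 -> 6 -> 11 -> 16 -> 21 -> 22 -> 23 -> 24 -> 25

Moves only go right or down, so the column and row indices never decrease.
Route from 1: 4× down (reaching 21), 4× right (reaching 25) — 8 moves in all.
Check: all required cells visited.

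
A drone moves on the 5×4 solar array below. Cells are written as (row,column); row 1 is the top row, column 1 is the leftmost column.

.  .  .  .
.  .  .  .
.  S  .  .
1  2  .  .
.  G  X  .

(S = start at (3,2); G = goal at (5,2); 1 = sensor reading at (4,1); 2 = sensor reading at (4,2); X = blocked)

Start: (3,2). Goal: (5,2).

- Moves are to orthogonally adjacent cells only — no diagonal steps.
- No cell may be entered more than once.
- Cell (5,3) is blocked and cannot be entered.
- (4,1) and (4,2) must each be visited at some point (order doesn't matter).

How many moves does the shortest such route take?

Any route passes through (4,1) and (4,2) in some order between (3,2) and (5,2). Summing Manhattan distances along each leg and taking the cheapest ordering ((3,2) → (4,1) → (4,2) → (5,2)) gives a lower bound of 2 + 1 + 1 = 4 moves.
A route of 4 moves achieves this: (3,2) → (4,2) → (4,1) → (5,1) → (5,2).
Since 4 matches the lower bound, it is optimal.

4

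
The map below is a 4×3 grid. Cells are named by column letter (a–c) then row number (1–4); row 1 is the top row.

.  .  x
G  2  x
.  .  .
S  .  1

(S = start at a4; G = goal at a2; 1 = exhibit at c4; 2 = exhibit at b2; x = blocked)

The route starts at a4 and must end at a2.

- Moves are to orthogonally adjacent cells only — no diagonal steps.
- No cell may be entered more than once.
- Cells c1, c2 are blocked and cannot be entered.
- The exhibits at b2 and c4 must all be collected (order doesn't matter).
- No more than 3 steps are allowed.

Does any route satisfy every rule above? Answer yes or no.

no

Even ignoring the no-revisit rule, getting from a4 to a2, taking the cheapest ordering a4 → c4 → b2 → a2 needs at least 2 + 3 + 1 = 6 moves (Manhattan distance per leg), which exceeds the 3-move limit.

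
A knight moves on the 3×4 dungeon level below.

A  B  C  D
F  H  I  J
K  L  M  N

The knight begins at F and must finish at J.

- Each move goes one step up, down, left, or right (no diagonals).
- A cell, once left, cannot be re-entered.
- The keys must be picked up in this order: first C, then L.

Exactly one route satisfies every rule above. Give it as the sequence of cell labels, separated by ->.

F -> A -> B -> C -> I -> H -> L -> M -> N -> J

The waypoints must appear in the order C, L, with no cell reused.
Route from F: up 1 to A, right 2 to C, down 1 to I, left 1 to H, down 1 to L, right 2 to N, up 1 to J — 9 moves in all.
Check: order respected (C at step 3, L at step 6).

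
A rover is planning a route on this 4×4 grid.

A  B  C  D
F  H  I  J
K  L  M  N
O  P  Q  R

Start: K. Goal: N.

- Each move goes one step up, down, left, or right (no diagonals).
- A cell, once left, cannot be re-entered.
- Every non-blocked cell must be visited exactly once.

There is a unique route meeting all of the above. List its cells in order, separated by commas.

Need to visit all 16 open cells exactly once, starting at K and ending at N.
Cell O has only two open neighbours (K and P), so the path must pass straight through it: one of those is the cell it's entered from and the other is where it exits.
Route from K: down 1 to O, right 1 to P, up 2 to H, left 1 to F, up 1 to A, right 3 to D, down 1 to J, left 1 to I, down 2 to Q, right 1 to R, up 1 to N — 15 moves in all.
Check: all 16 open cells covered.

K, O, P, L, H, F, A, B, C, D, J, I, M, Q, R, N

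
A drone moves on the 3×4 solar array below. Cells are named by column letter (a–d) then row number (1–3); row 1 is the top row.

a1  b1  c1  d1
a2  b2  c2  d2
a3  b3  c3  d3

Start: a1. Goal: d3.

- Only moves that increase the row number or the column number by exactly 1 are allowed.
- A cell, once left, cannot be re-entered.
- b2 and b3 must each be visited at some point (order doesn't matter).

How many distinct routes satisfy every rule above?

2

A right/down-only route from a1 to d3 makes exactly 2 down-moves and 3 right-moves in some order.
With no other constraints that would be C(5,2) = 10 routes.
A monotone route can only reach the required cells in the order b2, b3, so split there and multiply the segment counts: a1→b2: 2; b2→b3: 1; b3→d3: 1; product = 2.
That gives 2 routes.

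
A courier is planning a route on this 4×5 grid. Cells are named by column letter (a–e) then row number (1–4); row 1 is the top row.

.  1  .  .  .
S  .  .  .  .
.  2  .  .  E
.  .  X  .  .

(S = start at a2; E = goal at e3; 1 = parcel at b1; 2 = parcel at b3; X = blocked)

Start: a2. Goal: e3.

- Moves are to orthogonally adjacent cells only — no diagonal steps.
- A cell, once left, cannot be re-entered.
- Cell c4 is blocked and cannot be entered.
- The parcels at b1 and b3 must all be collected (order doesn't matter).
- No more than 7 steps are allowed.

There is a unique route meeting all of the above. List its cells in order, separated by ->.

a2 -> a1 -> b1 -> b2 -> b3 -> c3 -> d3 -> e3

The budget equals the shortest possible length, so every move has to be on a shortest route through the required cells.
Route from a2: up 1 to a1, right 1 to b1, down 2 to b3, right 3 to e3 — 7 moves in all.
Check: all required cells visited; 7 ≤ 7 moves.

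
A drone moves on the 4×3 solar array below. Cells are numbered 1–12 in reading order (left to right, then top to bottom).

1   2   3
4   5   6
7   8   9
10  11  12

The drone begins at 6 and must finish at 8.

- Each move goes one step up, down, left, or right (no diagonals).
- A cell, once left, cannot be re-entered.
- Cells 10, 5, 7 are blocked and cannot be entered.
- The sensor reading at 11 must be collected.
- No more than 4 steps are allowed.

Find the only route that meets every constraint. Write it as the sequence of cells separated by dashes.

6 - 9 - 12 - 11 - 8

The budget equals the shortest possible length, so every move has to be on a shortest route through the required cells.
Route from 6: 2× down (reaching 12), left to 11, up to 8 — 4 moves in all.
Check: all required cells visited; 4 ≤ 4 moves.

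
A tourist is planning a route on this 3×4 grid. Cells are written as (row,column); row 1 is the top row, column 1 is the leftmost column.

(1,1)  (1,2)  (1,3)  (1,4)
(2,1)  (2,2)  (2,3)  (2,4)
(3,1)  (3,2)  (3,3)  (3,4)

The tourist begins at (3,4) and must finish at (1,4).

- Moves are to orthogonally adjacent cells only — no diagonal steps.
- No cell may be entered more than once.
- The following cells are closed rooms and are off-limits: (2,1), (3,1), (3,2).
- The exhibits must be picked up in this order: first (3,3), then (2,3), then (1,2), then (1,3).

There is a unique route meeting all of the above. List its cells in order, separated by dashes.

(3,4) - (3,3) - (2,3) - (2,2) - (1,2) - (1,3) - (1,4)

The waypoints must appear in the order (3,3), (2,3), (1,2), (1,3), with no cell reused.
Route from (3,4): left 1 to (3,3), up 1 to (2,3), left 1 to (2,2), up 1 to (1,2), right 2 to (1,4) — 6 moves in all.
Check: order respected ((3,3) at step 1, (2,3) at step 2, (1,2) at step 4, (1,3) at step 5).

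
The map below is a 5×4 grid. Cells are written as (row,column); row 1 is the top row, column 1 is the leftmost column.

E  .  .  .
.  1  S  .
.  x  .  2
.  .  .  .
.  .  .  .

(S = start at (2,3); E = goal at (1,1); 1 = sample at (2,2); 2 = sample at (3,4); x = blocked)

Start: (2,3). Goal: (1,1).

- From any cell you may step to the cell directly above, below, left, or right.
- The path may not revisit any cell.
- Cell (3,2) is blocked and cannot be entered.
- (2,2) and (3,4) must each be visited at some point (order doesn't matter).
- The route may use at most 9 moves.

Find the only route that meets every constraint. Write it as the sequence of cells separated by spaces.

(2,3) (3,3) (3,4) (2,4) (1,4) (1,3) (1,2) (2,2) (2,1) (1,1)

The 9-move cap with required stops at (2,2), (3,4) leaves no slack for detours.
Route from (2,3): down 1 to (3,3), right 1 to (3,4), up 2 to (1,4), left 2 to (1,2), down 1 to (2,2), left 1 to (2,1), up 1 to (1,1) — 9 moves in all.
Check: all required cells visited; 9 ≤ 9 moves.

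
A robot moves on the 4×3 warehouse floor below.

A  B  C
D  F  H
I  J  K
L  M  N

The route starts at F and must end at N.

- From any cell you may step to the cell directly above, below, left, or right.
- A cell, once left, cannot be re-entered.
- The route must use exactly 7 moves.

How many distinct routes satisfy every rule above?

7

Need simple routes of exactly 7 moves from F to N (Manhattan distance 3, so 2 moves are spent on a detour and 2 undoing it).
Enumerating: F B A D I L M N | F B A D I J M N | F B A D I J K N | F B C H K J M N | F D A B C H K N | F D I L M J K N | F H K J I L M N.
That gives 7 routes.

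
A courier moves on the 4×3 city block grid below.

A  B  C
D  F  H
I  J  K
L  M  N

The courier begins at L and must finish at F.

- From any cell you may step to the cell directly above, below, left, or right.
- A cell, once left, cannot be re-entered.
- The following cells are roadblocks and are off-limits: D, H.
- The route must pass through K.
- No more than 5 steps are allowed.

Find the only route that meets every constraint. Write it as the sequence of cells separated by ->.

L -> M -> N -> K -> J -> F

The budget equals the shortest possible length, so every move has to be on a shortest route through the required cells.
Route from L: right 2 to N, up 1 to K, left 1 to J, up 1 to F — 5 moves in all.
Check: all required cells visited; 5 ≤ 5 moves.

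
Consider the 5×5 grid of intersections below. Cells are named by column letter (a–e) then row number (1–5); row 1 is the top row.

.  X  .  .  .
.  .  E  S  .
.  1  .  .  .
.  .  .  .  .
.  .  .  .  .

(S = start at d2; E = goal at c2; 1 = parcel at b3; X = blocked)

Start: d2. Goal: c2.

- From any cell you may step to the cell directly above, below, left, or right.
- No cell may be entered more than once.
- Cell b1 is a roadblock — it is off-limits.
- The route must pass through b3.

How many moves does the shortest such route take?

5

Any route passes through b3 somewhere between d2 and c2. Summing Manhattan distances along the two legs (d2 → b3 → c2) gives a lower bound of 3 + 2 = 5 moves.
A route of 5 moves achieves this: d2 → d3 → c3 → b3 → b2 → c2.
Since 5 matches the lower bound, it is optimal.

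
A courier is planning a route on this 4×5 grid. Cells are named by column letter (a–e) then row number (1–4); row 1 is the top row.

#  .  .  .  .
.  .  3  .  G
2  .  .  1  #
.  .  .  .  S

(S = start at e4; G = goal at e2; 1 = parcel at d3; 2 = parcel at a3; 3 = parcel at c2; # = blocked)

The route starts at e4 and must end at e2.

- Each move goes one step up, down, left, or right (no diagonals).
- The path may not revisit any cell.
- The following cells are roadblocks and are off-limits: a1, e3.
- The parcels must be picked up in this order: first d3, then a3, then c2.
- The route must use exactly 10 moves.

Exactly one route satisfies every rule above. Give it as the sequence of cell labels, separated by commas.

e4, d4, d3, c3, b3, a3, a2, b2, c2, d2, e2

The waypoints must appear in the order d3, a3, c2, with no cell reused.
Route from e4: left to d4, up to d3, 3× left (reaching a3), up to a2, 4× right (reaching e2) — 10 moves in all.
Check: order respected (1 at step 2, 2 at step 5, 3 at step 8); 10 moves as required.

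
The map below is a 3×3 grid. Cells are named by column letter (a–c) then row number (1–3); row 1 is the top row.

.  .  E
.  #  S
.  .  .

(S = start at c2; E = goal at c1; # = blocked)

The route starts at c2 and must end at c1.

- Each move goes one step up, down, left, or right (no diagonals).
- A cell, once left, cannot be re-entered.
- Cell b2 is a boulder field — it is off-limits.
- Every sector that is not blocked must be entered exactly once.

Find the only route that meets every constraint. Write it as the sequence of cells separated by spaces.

c2 c3 b3 a3 a2 a1 b1 c1

Need to visit all 8 open cells exactly once, starting at c2 and ending at c1.
Cell a2 has only two open neighbours (a1 and a3), so the path must pass straight through it: one of those is the cell it's entered from and the other is where it exits.
Route from c2: down 1 to c3, left 2 to a3, up 2 to a1, right 2 to c1 — 7 moves in all.
Check: all 8 open cells covered.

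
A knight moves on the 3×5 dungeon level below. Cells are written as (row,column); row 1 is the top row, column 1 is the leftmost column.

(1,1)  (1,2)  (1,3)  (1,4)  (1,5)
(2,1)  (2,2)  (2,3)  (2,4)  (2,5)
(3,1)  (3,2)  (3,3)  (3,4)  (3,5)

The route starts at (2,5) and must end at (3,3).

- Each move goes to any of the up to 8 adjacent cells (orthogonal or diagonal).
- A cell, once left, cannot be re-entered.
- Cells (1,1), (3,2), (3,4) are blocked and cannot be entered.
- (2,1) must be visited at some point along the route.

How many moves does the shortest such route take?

6

Any route passes through (2,1) somewhere between (2,5) and (3,3). Summing Chebyshev distances along the two legs ((2,5) → (2,1) → (3,3)) gives a lower bound of 4 + 2 = 6 moves.
A route of 6 moves achieves this: (2,5) → (1,4) → (1,3) → (1,2) → (2,1) → (2,2) → (3,3).
Since 6 matches the lower bound, it is optimal.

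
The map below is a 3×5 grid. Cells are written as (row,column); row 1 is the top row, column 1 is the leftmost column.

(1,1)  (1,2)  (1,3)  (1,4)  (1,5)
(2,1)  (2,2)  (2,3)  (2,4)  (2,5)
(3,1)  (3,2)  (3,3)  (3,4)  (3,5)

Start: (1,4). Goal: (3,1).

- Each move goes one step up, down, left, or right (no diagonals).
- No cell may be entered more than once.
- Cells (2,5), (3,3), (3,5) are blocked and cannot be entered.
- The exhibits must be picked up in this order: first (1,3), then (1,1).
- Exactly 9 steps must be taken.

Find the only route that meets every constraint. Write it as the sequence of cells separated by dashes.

The waypoints must appear in the order (1,3), (1,1), with no cell reused.
Route from (1,4): down 1 to (2,4), left 1 to (2,3), up 1 to (1,3), left 2 to (1,1), down 1 to (2,1), right 1 to (2,2), down 1 to (3,2), left 1 to (3,1) — 9 moves in all.
Check: order respected ((1,3) at step 3, (1,1) at step 5); 9 moves as required.

(1,4) - (2,4) - (2,3) - (1,3) - (1,2) - (1,1) - (2,1) - (2,2) - (3,2) - (3,1)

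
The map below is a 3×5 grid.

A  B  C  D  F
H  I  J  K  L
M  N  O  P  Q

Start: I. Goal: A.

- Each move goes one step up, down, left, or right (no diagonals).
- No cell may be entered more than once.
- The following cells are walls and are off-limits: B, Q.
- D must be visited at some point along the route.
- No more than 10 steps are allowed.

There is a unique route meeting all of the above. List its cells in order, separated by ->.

Any route must reach D and still end at A within 10 moves, so the order of the required stops is forced.
Route from I: right to J, up to C, right to D, 2× down (reaching P), 3× left (reaching M), 2× up (reaching A) — 10 moves in all.
Check: all required cells visited; 10 ≤ 10 moves.

I -> J -> C -> D -> K -> P -> O -> N -> M -> H -> A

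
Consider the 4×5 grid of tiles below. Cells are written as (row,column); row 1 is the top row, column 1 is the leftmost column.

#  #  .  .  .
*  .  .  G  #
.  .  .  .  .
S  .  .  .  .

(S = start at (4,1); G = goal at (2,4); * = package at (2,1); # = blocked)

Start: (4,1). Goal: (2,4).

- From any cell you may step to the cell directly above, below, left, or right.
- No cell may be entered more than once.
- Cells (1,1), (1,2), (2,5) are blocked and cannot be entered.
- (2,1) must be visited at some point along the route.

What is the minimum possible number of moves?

Any route passes through (2,1) somewhere between (4,1) and (2,4). Summing Manhattan distances along the two legs ((4,1) → (2,1) → (2,4)) gives a lower bound of 2 + 3 = 5 moves.
A route of 5 moves achieves this: (4,1) → (3,1) → (2,1) → (2,2) → (2,3) → (2,4).
Since 5 matches the lower bound, it is optimal.

5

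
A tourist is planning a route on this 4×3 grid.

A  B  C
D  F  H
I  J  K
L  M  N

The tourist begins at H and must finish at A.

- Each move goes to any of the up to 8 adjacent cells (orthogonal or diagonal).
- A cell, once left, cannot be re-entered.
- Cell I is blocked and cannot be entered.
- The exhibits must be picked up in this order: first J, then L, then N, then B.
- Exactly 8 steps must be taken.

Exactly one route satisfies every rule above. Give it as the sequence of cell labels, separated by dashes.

The waypoints must appear in the order J, L, N, B, with no cell reused.
Route from H: down-left 2 to L, right 2 to N, up 1 to K, up-left 1 to F, up 1 to B, left 1 to A — 8 moves in all.
Check: order respected (J at step 1, L at step 2, N at step 4, B at step 7); 8 moves as required.

H - J - L - M - N - K - F - B - A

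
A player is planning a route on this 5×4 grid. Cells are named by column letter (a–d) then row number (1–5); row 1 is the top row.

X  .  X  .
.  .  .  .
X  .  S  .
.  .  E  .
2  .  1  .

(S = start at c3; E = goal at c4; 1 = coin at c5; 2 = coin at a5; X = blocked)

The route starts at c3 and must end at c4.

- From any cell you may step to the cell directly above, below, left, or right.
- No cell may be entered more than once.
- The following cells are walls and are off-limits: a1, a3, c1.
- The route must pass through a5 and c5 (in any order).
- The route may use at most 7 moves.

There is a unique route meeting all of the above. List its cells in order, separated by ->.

c3 -> b3 -> b4 -> a4 -> a5 -> b5 -> c5 -> c4

The budget equals the shortest possible length, so every move has to be on a shortest route through the required cells.
Route from c3: left to b3, down to b4, left to a4, down to a5, 2× right (reaching c5), up to c4 — 7 moves in all.
Check: all required cells visited; 7 ≤ 7 moves.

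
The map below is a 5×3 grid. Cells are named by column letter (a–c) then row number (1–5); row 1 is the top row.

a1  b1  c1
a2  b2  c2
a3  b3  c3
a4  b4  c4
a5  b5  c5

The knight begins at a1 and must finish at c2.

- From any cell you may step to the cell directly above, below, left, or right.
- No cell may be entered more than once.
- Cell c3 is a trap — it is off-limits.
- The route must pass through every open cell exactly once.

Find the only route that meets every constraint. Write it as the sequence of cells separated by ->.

a1 -> a2 -> a3 -> a4 -> a5 -> b5 -> c5 -> c4 -> b4 -> b3 -> b2 -> b1 -> c1 -> c2

Need to visit all 14 open cells exactly once, starting at a1 and ending at c2.
Cell a5 has only two open neighbours (a4 and b5), so the path must pass straight through it: one of those is the cell it's entered from and the other is where it exits.
Route from a1: down 4 to a5, right 2 to c5, up 1 to c4, left 1 to b4, up 3 to b1, right 1 to c1, down 1 to c2 — 13 moves in all.
Check: all 14 open cells covered.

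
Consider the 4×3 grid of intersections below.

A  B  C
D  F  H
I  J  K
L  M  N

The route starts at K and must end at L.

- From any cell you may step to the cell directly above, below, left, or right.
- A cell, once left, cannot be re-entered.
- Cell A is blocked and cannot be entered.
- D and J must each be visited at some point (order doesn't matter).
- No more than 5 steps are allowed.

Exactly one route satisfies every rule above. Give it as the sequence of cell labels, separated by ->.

K -> J -> F -> D -> I -> L

The budget equals the shortest possible length, so every move has to be on a shortest route through the required cells.
Route from K: left 1 to J, up 1 to F, left 1 to D, down 2 to L — 5 moves in all.
Check: all required cells visited; 5 ≤ 5 moves.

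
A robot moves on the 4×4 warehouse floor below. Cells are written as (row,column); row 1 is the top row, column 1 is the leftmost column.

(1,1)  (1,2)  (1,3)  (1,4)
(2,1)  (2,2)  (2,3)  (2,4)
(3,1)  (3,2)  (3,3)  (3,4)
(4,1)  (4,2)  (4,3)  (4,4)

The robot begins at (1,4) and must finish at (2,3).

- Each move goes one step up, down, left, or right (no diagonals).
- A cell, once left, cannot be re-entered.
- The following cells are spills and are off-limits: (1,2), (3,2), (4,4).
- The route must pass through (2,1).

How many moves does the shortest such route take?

10

Any route passes through (2,1) somewhere between (1,4) and (2,3). Summing Manhattan distances along the two legs ((1,4) → (2,1) → (2,3)) gives a lower bound of 4 + 2 = 6 moves.
The shortest route satisfying every rule uses 10 moves: (1,4) → (2,4) → (3,4) → (3,3) → (4,3) → (4,2) → (4,1) → (3,1) → (2,1) → (2,2) → (2,3).
The no-revisit rule (legs can't share cells) pushes the minimum above the 6-move bound; an exhaustive check rules out every length from 6 to 9 (on a 4-connected grid the length of any start-to-goal walk has the same parity as the Manhattan bound, so only lengths 6, 8, 10, … need checking), leaving 10 as the minimum.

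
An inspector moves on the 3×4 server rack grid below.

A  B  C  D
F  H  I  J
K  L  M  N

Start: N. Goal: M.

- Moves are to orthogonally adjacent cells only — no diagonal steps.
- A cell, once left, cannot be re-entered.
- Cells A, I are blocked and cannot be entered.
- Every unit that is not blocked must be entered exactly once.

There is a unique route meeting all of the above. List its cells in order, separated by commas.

N, J, D, C, B, H, F, K, L, M

Need to visit all 10 open cells exactly once, starting at N and ending at M.
Cell D has only two open neighbours (J and C), so the path must pass straight through it: one of those is the cell it's entered from and the other is where it exits.
Route from N: 2× up (reaching D), 2× left (reaching B), down to H, left to F, down to K, 2× right (reaching M) — 9 moves in all.
Check: all 10 open cells covered.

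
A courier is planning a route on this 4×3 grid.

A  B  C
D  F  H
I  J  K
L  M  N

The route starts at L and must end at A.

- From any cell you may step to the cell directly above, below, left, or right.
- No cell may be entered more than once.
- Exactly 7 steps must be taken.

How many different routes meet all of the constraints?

16

Need simple routes of exactly 7 moves from L to A (Manhattan distance 3, so 2 moves are spent on a detour and 2 undoing it).
Branch systematically from the start, pruning whenever the remaining move budget drops below the Manhattan distance to A or differs from it in parity. Grouping the completions by first move — via I: 5; via M: 11 — and summing: 5 + 11 = 16.
That gives 16 routes.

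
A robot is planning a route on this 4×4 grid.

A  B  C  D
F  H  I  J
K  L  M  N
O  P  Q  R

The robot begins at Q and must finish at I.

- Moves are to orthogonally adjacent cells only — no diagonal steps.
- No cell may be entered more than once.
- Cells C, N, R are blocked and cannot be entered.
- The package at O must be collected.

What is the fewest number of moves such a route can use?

6

Any route passes through O somewhere between Q and I. Summing Manhattan distances along the two legs (Q → O → I) gives a lower bound of 2 + 4 = 6 moves.
A route of 6 moves achieves this: Q → P → O → K → F → H → I.
Since 6 matches the lower bound, it is optimal.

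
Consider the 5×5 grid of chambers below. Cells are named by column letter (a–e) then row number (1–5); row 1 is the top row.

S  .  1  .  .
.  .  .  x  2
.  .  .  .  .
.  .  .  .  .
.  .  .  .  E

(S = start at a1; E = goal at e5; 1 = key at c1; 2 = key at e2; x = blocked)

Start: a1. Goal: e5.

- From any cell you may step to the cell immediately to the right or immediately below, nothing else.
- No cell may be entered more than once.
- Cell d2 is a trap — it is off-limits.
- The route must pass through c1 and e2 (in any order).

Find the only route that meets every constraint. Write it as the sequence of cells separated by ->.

Moves only go right or down, so the column and row indices never decrease.
Route from a1: right 4 to e1, down 4 to e5 — 8 moves in all.
Check: all required cells visited.

a1 -> b1 -> c1 -> d1 -> e1 -> e2 -> e3 -> e4 -> e5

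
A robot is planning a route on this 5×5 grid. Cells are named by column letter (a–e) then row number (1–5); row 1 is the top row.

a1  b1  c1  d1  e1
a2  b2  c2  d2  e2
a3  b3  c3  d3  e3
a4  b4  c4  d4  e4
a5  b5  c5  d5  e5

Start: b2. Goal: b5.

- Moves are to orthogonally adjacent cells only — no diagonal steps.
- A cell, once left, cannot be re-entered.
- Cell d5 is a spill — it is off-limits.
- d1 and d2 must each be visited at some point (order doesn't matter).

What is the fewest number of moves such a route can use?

9

Any route passes through d1 and d2 in some order between b2 and b5. Summing Manhattan distances along each leg and taking the cheapest ordering (b2 → d1 → d2 → b5) gives a lower bound of 3 + 1 + 5 = 9 moves.
A route of 9 moves achieves this: b2 → b1 → c1 → d1 → d2 → d3 → d4 → c4 → c5 → b5.
Since 9 matches the lower bound, it is optimal.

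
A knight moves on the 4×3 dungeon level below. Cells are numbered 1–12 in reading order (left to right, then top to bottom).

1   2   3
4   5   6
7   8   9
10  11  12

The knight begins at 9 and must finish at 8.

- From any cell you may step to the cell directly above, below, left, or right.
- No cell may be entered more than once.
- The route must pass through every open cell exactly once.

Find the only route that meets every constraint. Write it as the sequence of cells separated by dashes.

Need to visit all 12 open cells exactly once, starting at 9 and ending at 8.
Route from 9: down to 12, 2× left (reaching 10), 3× up (reaching 1), 2× right (reaching 3), down to 6, left to 5, down to 8 — 11 moves in all.
Check: all 12 open cells covered.

9 - 12 - 11 - 10 - 7 - 4 - 1 - 2 - 3 - 6 - 5 - 8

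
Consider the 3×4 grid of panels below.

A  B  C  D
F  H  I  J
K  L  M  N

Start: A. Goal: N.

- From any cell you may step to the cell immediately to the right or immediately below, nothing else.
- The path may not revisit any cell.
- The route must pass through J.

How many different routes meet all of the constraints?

4

A right/down-only route from A to N makes exactly 2 down-moves and 3 right-moves in some order.
With no other constraints that would be C(5,2) = 10 routes.
Split at J and multiply the segment counts: A→J: 4; J→N: 1; product = 4.
That gives 4 routes.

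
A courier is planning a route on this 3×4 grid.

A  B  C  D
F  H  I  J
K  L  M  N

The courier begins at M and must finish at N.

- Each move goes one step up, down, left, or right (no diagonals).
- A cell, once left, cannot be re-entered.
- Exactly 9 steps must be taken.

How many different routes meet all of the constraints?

Need simple routes of exactly 9 moves from M to N (Manhattan distance 1, so 4 moves are spent on a detour and 4 undoing it).
Branch systematically from the start, pruning whenever the remaining move budget drops below the Manhattan distance to N or differs from it in parity. Grouping the completions by first move — via I: 1; via L: 8 (no valid completion starts via N) — and summing: 1 + 8 = 9.
That gives 9 routes.

9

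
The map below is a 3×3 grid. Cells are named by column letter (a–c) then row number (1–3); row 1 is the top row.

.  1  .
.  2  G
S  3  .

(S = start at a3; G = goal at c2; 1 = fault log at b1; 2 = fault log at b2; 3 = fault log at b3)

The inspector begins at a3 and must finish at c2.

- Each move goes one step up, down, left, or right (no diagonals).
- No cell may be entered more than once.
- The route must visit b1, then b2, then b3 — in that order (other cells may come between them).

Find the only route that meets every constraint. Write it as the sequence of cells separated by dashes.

a3 - a2 - a1 - b1 - b2 - b3 - c3 - c2

The waypoints must appear in the order b1, b2, b3, with no cell reused.
Route from a3: 2× up (reaching a1), right to b1, 2× down (reaching b3), right to c3, up to c2 — 7 moves in all.
Check: order respected (1 at step 3, 2 at step 4, 3 at step 5).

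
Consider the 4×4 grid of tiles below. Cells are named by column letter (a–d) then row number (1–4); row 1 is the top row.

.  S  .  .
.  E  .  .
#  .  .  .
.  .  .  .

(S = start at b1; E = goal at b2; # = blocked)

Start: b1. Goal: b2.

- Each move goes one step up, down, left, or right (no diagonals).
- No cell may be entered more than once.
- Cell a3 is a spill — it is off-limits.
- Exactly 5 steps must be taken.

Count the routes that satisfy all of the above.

Need simple routes of exactly 5 moves from b1 to b2 (Manhattan distance 1, so 2 moves are spent on a detour and 2 undoing it).
Enumerating: b1 c1 c2 c3 b3 b2 | b1 c1 d1 d2 c2 b2.
That gives 2 routes.

2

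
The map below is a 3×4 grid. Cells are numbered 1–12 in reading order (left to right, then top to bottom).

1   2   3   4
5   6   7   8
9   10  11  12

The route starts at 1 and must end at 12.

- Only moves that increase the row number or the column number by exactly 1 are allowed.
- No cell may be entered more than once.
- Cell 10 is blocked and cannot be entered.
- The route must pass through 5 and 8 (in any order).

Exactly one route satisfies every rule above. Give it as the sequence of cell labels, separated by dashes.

1 - 5 - 6 - 7 - 8 - 12

Moves only go right or down, so the column and row indices never decrease.
Route from 1: down 1 to 5, right 3 to 8, down 1 to 12 — 5 moves in all.
Check: all required cells visited.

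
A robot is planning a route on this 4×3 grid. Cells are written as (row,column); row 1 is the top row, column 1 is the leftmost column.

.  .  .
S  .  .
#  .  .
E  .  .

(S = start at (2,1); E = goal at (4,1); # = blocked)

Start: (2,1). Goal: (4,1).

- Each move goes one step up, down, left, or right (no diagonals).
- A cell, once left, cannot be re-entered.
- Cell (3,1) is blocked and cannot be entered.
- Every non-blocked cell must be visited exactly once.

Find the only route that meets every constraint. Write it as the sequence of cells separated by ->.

(2,1) -> (1,1) -> (1,2) -> (1,3) -> (2,3) -> (2,2) -> (3,2) -> (3,3) -> (4,3) -> (4,2) -> (4,1)

Need to visit all 11 open cells exactly once, starting at (2,1) and ending at (4,1).
Route from (2,1): up 1 to (1,1), right 2 to (1,3), down 1 to (2,3), left 1 to (2,2), down 1 to (3,2), right 1 to (3,3), down 1 to (4,3), left 2 to (4,1) — 10 moves in all.
Check: all 11 open cells covered.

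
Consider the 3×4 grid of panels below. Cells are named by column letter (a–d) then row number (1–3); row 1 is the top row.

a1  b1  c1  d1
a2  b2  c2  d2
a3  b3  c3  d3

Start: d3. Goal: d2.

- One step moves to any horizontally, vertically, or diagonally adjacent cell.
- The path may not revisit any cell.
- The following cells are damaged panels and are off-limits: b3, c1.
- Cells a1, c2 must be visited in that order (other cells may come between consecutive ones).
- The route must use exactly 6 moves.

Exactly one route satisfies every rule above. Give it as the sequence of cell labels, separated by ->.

The waypoints must appear in the order a1, c2, with no cell reused.
Route from d3: left 1 to c3, up-left 2 to a1, right 1 to b1, down-right 1 to c2, right 1 to d2 — 6 moves in all.
Check: order respected (a1 at step 3, c2 at step 5); 6 moves as required.

d3 -> c3 -> b2 -> a1 -> b1 -> c2 -> d2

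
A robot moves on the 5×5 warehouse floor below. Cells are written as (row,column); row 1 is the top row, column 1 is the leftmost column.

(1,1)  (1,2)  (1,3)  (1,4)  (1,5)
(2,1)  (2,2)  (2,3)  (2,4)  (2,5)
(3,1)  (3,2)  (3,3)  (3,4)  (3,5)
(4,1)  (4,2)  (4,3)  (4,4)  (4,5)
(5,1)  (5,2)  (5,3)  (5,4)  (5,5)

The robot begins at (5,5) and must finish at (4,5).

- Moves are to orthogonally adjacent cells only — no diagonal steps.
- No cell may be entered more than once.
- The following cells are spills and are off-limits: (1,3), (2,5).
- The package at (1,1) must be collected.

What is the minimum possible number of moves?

15

Any route passes through (1,1) somewhere between (5,5) and (4,5). Summing Manhattan distances along the two legs ((5,5) → (1,1) → (4,5)) gives a lower bound of 8 + 7 = 15 moves.
A route of 15 moves achieves this: (5,5) → (5,4) → (4,4) → (4,3) → (3,3) → (3,2) → (3,1) → (2,1) → (1,1) → (1,2) → (2,2) → (2,3) → (2,4) → (3,4) → (3,5) → (4,5).
Since 15 matches the lower bound, it is optimal.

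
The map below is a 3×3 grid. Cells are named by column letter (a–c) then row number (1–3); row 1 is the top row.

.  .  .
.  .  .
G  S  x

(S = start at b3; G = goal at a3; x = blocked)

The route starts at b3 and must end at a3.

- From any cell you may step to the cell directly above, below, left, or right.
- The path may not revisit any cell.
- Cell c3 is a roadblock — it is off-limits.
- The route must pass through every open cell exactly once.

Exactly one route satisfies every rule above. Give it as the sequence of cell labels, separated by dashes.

b3 - b2 - c2 - c1 - b1 - a1 - a2 - a3

Need to visit all 8 open cells exactly once, starting at b3 and ending at a3.
Route from b3: up to b2, right to c2, up to c1, 2× left (reaching a1), 2× down (reaching a3) — 7 moves in all.
Check: all 8 open cells covered.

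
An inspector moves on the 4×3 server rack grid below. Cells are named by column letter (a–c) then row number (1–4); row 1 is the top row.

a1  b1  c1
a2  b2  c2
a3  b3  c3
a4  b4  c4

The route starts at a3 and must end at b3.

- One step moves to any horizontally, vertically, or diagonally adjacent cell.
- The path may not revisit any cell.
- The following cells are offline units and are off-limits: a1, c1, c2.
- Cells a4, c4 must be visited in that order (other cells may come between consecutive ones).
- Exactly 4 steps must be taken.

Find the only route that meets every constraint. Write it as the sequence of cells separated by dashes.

The waypoints must appear in the order a4, c4, with no cell reused.
Route from a3: down 1 to a4, right 2 to c4, up-left 1 to b3 — 4 moves in all.
Check: order respected (a4 at step 1, c4 at step 3); 4 moves as required.

a3 - a4 - b4 - c4 - b3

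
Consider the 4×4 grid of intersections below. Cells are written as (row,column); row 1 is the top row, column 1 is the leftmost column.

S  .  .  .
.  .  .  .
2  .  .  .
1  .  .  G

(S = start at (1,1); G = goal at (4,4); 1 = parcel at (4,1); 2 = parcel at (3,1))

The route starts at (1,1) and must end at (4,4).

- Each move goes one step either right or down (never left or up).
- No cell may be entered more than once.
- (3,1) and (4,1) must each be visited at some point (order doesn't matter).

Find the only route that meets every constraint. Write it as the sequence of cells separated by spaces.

Moves only go right or down, so the column and row indices never decrease.
Route from (1,1): 3× down (reaching (4,1)), 3× right (reaching (4,4)) — 6 moves in all.
Check: all required cells visited.

(1,1) (2,1) (3,1) (4,1) (4,2) (4,3) (4,4)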